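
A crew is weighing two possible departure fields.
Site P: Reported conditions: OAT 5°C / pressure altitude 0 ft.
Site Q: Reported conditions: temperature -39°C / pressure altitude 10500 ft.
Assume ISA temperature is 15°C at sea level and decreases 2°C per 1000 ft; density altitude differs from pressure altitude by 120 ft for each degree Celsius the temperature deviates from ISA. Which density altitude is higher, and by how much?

Site P: ISA temp = 15°C, deviation -10°C, DA = 0 + 120 × (-10) = -1200 ft.
Site Q: ISA temp = -6°C, deviation -33°C, DA = 10500 + 120 × (-33) = 6540 ft.
Site Q is higher by 6540 − (-1200) = 7740 ft.

Site Q by 7740 ft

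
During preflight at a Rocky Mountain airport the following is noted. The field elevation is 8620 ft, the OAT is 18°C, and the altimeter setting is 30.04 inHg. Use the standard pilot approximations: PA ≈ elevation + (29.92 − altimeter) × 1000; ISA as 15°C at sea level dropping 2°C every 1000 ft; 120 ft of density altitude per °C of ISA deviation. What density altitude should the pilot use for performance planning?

Pressure altitude = 8620 + (29.92 − 30.04) × 1000 = 8620 + (-120) = 8500 ft.
ISA temperature at 8500 ft = 15 − 2 × (8500/1000) = -2°C.
ISA deviation = 18 − (-2) = +20°C.
Density altitude = 8500 + 120 × (20) = 10900 ft.

10900 ft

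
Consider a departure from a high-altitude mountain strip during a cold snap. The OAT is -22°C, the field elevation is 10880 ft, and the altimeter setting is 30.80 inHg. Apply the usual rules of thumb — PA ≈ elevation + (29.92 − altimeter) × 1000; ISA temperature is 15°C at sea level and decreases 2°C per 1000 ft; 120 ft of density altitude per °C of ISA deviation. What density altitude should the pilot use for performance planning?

Pressure altitude = 10880 + (29.92 − 30.80) × 1000 = 10880 + (-880) = 10000 ft.
ISA temperature at 10000 ft = 15 − 2 × (10000/1000) = -5°C.
ISA deviation = -22 − (-5) = -17°C.
Density altitude = 10000 + 120 × (-17) = 7960 ft.

7960 ft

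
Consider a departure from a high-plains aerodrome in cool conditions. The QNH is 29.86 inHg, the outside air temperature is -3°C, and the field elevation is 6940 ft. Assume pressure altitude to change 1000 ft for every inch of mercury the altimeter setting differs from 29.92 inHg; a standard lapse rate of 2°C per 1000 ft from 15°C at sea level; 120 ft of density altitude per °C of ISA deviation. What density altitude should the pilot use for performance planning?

6520 ft

Pressure altitude = 6940 + (29.92 − 29.86) × 1000 = 6940 + (+60) = 7000 ft.
ISA temperature at 7000 ft = 15 − 2 × (7000/1000) = 1°C.
ISA deviation = -3 − 1 = -4°C.
Density altitude = 7000 + 120 × (-4) = 6520 ft.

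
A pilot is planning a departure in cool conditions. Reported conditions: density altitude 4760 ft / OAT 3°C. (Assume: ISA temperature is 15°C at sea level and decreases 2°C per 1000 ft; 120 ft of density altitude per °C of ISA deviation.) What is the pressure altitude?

DA = PA + 120 × (OAT − (15 − 2·PA/1000)) = PA + 120·OAT − 1800 + 0.24·PA = 1.24·PA + 120·OAT − 1800.
So 1.24·PA = 4760 − 120 × 3 + 1800 = 6200.
PA = 6200 / 1.24 = 5000 ft.

5000 ft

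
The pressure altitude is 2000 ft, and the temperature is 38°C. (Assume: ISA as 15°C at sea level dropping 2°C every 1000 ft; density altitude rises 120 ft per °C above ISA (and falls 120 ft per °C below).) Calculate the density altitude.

ISA temperature at 2000 ft = 15 − 2 × (2000/1000) = 11°C.
ISA deviation = 38 − 11 = +27°C.
Density altitude = 2000 + 120 × (27) = 2000 + (+3240) = 5240 ft.

5240 ft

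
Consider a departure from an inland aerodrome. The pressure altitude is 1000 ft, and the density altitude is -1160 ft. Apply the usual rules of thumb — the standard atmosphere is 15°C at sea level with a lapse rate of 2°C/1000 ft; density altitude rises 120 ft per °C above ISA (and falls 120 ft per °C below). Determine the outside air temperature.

Density altitude − pressure altitude = -1160 − 1000 = -2160 ft.
At 120 ft/°C that is an ISA deviation of -2160/120 = -18°C.
ISA temperature at 1000 ft = 15 − 2 × (1000/1000) = 13°C.
OAT = ISA + deviation = 13 + (-18) = -5°C.

-5°C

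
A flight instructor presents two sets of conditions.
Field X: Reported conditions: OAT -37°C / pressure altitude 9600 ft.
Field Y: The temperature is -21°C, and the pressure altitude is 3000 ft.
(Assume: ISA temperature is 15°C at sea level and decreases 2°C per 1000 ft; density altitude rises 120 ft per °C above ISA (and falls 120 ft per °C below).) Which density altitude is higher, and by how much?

Field X: ISA temp = -4.2°C, deviation -32.8°C, DA = 9600 + 120 × (-32.8) = 5664 ft.
Field Y: ISA temp = 9°C, deviation -30°C, DA = 3000 + 120 × (-30) = -600 ft.
Field X is higher by 5664 − (-600) = 6264 ft.

Field X by 6264 ft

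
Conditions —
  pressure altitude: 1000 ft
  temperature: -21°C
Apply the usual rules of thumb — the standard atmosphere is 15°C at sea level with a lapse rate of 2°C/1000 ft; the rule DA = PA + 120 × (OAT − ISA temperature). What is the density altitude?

-3080 ft

ISA temperature at 1000 ft = 15 − 2 × (1000/1000) = 13°C.
ISA deviation = -21 − 13 = -34°C.
Density altitude = 1000 + 120 × (-34) = 1000 + (-4080) = -3080 ft.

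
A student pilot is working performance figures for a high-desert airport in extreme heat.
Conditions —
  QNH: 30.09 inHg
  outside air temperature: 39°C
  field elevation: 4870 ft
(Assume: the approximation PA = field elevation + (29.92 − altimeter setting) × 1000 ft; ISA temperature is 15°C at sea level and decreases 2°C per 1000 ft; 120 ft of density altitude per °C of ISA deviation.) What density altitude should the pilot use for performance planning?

Pressure altitude = 4870 + (29.92 − 30.09) × 1000 = 4870 + (-170) = 4700 ft.
ISA temperature at 4700 ft = 15 − 2 × (4700/1000) = 5.6°C.
ISA deviation = 39 − 5.6 = +33.4°C.
Density altitude = 4700 + 120 × (33.4) = 8708 ft.

8708 ft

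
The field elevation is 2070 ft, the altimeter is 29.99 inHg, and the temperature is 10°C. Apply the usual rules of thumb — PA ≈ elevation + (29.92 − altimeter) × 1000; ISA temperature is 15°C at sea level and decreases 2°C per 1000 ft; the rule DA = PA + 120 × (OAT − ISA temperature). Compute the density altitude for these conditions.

1880 ft

Pressure altitude = 2070 + (29.92 − 29.99) × 1000 = 2070 + (-70) = 2000 ft.
ISA temperature at 2000 ft = 15 − 2 × (2000/1000) = 11°C.
ISA deviation = 10 − 11 = -1°C.
Density altitude = 2000 + 120 × (-1) = 1880 ft.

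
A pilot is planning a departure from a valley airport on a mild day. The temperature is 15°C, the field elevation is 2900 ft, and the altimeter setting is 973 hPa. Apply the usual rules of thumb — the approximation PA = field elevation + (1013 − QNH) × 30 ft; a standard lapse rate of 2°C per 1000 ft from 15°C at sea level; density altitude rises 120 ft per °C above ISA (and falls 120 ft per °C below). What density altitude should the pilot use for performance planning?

5084 ft

Pressure altitude = 2900 + (1013 − 973) × 30 = 2900 + (+1200) = 4100 ft.
ISA temperature at 4100 ft = 15 − 2 × (4100/1000) = 6.8°C.
ISA deviation = 15 − 6.8 = +8.2°C.
Density altitude = 4100 + 120 × (8.2) = 5084 ft.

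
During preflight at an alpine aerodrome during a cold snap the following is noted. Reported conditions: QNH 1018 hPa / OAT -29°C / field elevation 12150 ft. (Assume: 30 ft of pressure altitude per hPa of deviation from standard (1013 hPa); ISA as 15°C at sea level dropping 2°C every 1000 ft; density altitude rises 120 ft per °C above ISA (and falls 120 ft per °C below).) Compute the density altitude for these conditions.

9600 ft

Pressure altitude = 12150 + (1013 − 1018) × 30 = 12150 + (-150) = 12000 ft.
ISA temperature at 12000 ft = 15 − 2 × (12000/1000) = -9°C.
ISA deviation = -29 − (-9) = -20°C.
Density altitude = 12000 + 120 × (-20) = 9600 ft.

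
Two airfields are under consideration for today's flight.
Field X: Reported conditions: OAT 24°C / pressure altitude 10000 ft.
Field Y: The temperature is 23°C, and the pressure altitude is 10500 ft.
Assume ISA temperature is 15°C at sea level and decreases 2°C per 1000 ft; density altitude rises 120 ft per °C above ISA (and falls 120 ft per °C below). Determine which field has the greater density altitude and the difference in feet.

Field Y by 500 ft

Field X: ISA temp = -5°C, deviation +29°C, DA = 10000 + 120 × 29 = 13480 ft.
Field Y: ISA temp = -6°C, deviation +29°C, DA = 10500 + 120 × 29 = 13980 ft.
Field Y is higher by 13980 − 13480 = 500 ft.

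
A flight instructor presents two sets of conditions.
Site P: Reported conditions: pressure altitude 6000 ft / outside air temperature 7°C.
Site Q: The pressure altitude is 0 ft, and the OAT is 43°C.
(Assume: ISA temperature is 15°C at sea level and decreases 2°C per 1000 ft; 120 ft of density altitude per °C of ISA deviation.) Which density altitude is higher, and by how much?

Site P: ISA temp = 3°C, deviation +4°C, DA = 6000 + 120 × 4 = 6480 ft.
Site Q: ISA temp = 15°C, deviation +28°C, DA = 0 + 120 × 28 = 3360 ft.
Site P is higher by 6480 − 3360 = 3120 ft.

Site P by 3120 ft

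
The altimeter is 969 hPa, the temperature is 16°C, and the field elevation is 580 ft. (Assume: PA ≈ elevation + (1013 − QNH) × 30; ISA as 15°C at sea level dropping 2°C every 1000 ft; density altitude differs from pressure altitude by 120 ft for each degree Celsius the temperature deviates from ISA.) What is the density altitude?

2476 ft

Pressure altitude = 580 + (1013 − 969) × 30 = 580 + (+1320) = 1900 ft.
ISA temperature at 1900 ft = 15 − 2 × (1900/1000) = 11.2°C.
ISA deviation = 16 − 11.2 = +4.8°C.
Density altitude = 1900 + 120 × (4.8) = 2476 ft.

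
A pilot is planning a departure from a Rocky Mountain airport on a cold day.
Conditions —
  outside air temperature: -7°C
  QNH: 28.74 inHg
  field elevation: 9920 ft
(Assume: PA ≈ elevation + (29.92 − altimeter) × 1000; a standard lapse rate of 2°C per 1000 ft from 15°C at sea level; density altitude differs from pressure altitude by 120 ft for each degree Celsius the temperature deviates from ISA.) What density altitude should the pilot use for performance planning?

Pressure altitude = 9920 + (29.92 − 28.74) × 1000 = 9920 + (+1180) = 11100 ft.
ISA temperature at 11100 ft = 15 − 2 × (11100/1000) = -7.2°C.
ISA deviation = -7 − (-7.2) = +0.2°C.
Density altitude = 11100 + 120 × (0.2) = 11124 ft.

11124 ft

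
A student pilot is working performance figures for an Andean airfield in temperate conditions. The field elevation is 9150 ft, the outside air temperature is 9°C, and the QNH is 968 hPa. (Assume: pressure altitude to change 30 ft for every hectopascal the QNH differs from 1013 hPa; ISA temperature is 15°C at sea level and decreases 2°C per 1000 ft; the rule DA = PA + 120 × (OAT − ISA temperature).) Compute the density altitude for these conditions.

Pressure altitude = 9150 + (1013 − 968) × 30 = 9150 + (+1350) = 10500 ft.
ISA temperature at 10500 ft = 15 − 2 × (10500/1000) = -6°C.
ISA deviation = 9 − (-6) = +15°C.
Density altitude = 10500 + 120 × (15) = 12300 ft.

12300 ft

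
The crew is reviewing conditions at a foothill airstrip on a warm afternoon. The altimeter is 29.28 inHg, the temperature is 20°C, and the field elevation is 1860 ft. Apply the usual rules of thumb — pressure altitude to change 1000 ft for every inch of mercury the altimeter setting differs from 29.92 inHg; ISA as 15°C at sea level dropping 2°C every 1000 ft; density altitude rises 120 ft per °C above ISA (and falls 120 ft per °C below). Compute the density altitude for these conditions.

3700 ft

Pressure altitude = 1860 + (29.92 − 29.28) × 1000 = 1860 + (+640) = 2500 ft.
ISA temperature at 2500 ft = 15 − 2 × (2500/1000) = 10°C.
ISA deviation = 20 − 10 = +10°C.
Density altitude = 2500 + 120 × (10) = 3700 ft.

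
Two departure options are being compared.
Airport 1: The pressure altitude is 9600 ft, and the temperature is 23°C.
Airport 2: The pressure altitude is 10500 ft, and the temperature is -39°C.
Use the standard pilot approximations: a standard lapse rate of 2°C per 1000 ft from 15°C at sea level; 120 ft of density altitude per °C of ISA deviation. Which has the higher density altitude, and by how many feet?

Airport 1: ISA temp = -4.2°C, deviation +27.2°C, DA = 9600 + 120 × 27.2 = 12864 ft.
Airport 2: ISA temp = -6°C, deviation -33°C, DA = 10500 + 120 × (-33) = 6540 ft.
Airport 1 is higher by 12864 − 6540 = 6324 ft.

Airport 1 by 6324 ft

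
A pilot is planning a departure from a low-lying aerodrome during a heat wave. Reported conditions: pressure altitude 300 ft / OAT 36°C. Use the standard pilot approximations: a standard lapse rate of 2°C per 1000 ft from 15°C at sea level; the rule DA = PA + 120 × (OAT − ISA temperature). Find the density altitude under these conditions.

2892 ft

ISA temperature at 300 ft = 15 − 2 × (300/1000) = 14.4°C.
ISA deviation = 36 − 14.4 = +21.6°C.
Density altitude = 300 + 120 × (21.6) = 300 + (+2592) = 2892 ft.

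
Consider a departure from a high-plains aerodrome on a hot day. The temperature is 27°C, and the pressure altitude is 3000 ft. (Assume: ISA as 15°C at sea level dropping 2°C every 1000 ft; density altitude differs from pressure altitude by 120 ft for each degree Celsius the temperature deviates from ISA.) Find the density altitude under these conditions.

5160 ft

ISA temperature at 3000 ft = 15 − 2 × (3000/1000) = 9°C.
ISA deviation = 27 − 9 = +18°C.
Density altitude = 3000 + 120 × (18) = 3000 + (+2160) = 5160 ft.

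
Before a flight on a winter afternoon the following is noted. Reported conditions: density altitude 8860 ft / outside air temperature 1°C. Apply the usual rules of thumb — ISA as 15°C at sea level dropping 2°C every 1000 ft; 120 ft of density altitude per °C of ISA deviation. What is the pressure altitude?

8500 ft

DA = PA + 120 × (OAT − (15 − 2·PA/1000)) = PA + 120·OAT − 1800 + 0.24·PA = 1.24·PA + 120·OAT − 1800.
So 1.24·PA = 8860 − 120 × 1 + 1800 = 10540.
PA = 10540 / 1.24 = 8500 ft.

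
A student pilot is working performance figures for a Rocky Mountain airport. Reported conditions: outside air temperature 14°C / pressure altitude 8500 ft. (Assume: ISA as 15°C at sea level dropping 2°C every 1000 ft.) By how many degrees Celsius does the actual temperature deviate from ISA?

ISA temperature at 8500 ft = 15 − 2 × (8500/1000) = -2°C.
Deviation = OAT − ISA = 14 − (-2) = +16°C.

ISA+16°C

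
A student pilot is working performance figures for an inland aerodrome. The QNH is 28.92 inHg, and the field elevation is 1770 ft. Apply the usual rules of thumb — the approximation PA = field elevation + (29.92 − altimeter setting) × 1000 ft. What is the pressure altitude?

Pressure correction = (29.92 − 28.92) × 1000 = +1000 ft.
Pressure altitude = 1770 + (+1000) = 2770 ft.

2770 ft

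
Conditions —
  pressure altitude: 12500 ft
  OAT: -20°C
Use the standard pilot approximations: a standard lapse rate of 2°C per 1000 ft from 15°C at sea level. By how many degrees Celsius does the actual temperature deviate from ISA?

ISA temperature at 12500 ft = 15 − 2 × (12500/1000) = -10°C.
Deviation = OAT − ISA = -20 − (-10) = -10°C.

ISA-10°C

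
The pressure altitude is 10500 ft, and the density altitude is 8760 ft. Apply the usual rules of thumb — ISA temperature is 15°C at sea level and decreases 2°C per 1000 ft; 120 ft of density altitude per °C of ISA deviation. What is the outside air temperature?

-20.5°C

Density altitude − pressure altitude = 8760 − 10500 = -1740 ft.
At 120 ft/°C that is an ISA deviation of -1740/120 = -14.5°C.
ISA temperature at 10500 ft = 15 − 2 × (10500/1000) = -6°C.
OAT = ISA + deviation = -6 + (-14.5) = -20.5°C.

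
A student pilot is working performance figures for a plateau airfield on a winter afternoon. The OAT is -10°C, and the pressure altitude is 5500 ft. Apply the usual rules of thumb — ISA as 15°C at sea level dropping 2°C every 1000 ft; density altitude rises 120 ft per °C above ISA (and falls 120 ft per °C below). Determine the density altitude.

3820 ft

ISA temperature at 5500 ft = 15 − 2 × (5500/1000) = 4°C.
ISA deviation = -10 − 4 = -14°C.
Density altitude = 5500 + 120 × (-14) = 5500 + (-1680) = 3820 ft.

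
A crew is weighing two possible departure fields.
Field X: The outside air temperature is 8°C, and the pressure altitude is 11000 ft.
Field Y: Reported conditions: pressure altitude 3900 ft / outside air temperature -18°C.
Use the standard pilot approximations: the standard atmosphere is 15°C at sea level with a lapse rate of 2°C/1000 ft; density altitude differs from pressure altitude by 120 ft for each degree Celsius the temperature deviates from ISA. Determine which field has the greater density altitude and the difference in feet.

Field X: ISA temp = -7°C, deviation +15°C, DA = 11000 + 120 × 15 = 12800 ft.
Field Y: ISA temp = 7.2°C, deviation -25.2°C, DA = 3900 + 120 × (-25.2) = 876 ft.
Field X is higher by 12800 − 876 = 11924 ft.

Field X by 11924 ft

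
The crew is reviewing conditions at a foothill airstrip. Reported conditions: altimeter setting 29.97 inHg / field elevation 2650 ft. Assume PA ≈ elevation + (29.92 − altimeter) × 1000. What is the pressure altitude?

2600 ft

Pressure correction = (29.92 − 29.97) × 1000 = -50 ft.
Pressure altitude = 2650 + (-50) = 2600 ft.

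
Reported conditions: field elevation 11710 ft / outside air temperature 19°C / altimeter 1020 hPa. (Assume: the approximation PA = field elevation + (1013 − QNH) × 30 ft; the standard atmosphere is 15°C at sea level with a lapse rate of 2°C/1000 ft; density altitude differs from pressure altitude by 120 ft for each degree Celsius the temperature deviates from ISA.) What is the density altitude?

Pressure altitude = 11710 + (1013 − 1020) × 30 = 11710 + (-210) = 11500 ft.
ISA temperature at 11500 ft = 15 − 2 × (11500/1000) = -8°C.
ISA deviation = 19 − (-8) = +27°C.
Density altitude = 11500 + 120 × (27) = 14740 ft.

14740 ft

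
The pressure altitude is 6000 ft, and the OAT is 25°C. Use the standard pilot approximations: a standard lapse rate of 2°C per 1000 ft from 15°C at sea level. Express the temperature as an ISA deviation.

ISA+22°C

ISA temperature at 6000 ft = 15 − 2 × (6000/1000) = 3°C.
Deviation = OAT − ISA = 25 − 3 = +22°C.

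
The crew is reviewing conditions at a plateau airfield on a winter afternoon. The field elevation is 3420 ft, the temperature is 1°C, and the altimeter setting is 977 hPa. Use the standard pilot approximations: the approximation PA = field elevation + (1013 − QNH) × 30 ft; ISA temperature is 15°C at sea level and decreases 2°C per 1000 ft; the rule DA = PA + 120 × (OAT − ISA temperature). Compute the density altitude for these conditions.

3900 ft

Pressure altitude = 3420 + (1013 − 977) × 30 = 3420 + (+1080) = 4500 ft.
ISA temperature at 4500 ft = 15 − 2 × (4500/1000) = 6°C.
ISA deviation = 1 − 6 = -5°C.
Density altitude = 4500 + 120 × (-5) = 3900 ft.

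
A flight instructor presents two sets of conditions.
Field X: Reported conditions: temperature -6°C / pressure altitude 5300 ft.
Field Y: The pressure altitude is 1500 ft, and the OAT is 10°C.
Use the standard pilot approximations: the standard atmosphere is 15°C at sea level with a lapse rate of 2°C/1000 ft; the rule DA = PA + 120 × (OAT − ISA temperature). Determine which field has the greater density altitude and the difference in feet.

Field X by 2792 ft

Field X: ISA temp = 4.4°C, deviation -10.4°C, DA = 5300 + 120 × (-10.4) = 4052 ft.
Field Y: ISA temp = 12°C, deviation -2°C, DA = 1500 + 120 × (-2) = 1260 ft.
Field X is higher by 4052 − 1260 = 2792 ft.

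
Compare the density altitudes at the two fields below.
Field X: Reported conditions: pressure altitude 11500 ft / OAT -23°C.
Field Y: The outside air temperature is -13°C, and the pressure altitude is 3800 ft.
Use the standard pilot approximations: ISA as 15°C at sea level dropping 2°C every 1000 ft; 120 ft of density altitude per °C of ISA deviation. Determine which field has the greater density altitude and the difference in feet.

Field X by 8348 ft

Field X: ISA temp = -8°C, deviation -15°C, DA = 11500 + 120 × (-15) = 9700 ft.
Field Y: ISA temp = 7.4°C, deviation -20.4°C, DA = 3800 + 120 × (-20.4) = 1352 ft.
Field X is higher by 9700 − 1352 = 8348 ft.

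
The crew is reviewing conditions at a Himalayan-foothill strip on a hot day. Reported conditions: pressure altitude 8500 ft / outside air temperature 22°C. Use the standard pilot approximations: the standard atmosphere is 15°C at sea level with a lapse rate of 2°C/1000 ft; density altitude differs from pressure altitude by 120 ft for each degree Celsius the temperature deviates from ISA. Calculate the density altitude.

ISA temperature at 8500 ft = 15 − 2 × (8500/1000) = -2°C.
ISA deviation = 22 − (-2) = +24°C.
Density altitude = 8500 + 120 × (24) = 8500 + (+2880) = 11380 ft.

11380 ft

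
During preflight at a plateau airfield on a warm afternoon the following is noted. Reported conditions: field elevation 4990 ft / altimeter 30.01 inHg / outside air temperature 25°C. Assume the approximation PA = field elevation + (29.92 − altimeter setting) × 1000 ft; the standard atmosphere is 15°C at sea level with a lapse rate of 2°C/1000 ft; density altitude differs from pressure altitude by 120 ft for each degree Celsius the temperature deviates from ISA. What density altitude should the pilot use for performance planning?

Pressure altitude = 4990 + (29.92 − 30.01) × 1000 = 4990 + (-90) = 4900 ft.
ISA temperature at 4900 ft = 15 − 2 × (4900/1000) = 5.2°C.
ISA deviation = 25 − 5.2 = +19.8°C.
Density altitude = 4900 + 120 × (19.8) = 7276 ft.

7276 ft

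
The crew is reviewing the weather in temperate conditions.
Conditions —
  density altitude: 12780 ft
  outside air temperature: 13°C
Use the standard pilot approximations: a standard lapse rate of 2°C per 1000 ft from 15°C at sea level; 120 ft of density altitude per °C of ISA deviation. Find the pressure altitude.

10500 ft

DA = PA + 120 × (OAT − (15 − 2·PA/1000)) = PA + 120·OAT − 1800 + 0.24·PA = 1.24·PA + 120·OAT − 1800.
So 1.24·PA = 12780 − 120 × 13 + 1800 = 13020.
PA = 13020 / 1.24 = 10500 ft.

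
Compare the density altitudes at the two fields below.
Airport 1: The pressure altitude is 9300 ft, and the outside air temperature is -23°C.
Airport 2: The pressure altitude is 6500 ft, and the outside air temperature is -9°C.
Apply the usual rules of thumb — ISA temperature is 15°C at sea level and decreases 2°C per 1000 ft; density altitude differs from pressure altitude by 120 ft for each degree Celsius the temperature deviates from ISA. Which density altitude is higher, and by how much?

Airport 1 by 1792 ft

Airport 1: ISA temp = -3.6°C, deviation -19.4°C, DA = 9300 + 120 × (-19.4) = 6972 ft.
Airport 2: ISA temp = 2°C, deviation -11°C, DA = 6500 + 120 × (-11) = 5180 ft.
Airport 1 is higher by 6972 − 5180 = 1792 ft.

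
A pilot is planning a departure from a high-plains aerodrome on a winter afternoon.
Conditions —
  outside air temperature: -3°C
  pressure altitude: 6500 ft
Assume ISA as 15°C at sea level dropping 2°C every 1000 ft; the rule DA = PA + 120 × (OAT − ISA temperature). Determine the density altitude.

5900 ft

ISA temperature at 6500 ft = 15 − 2 × (6500/1000) = 2°C.
ISA deviation = -3 − 2 = -5°C.
Density altitude = 6500 + 120 × (-5) = 6500 + (-600) = 5900 ft.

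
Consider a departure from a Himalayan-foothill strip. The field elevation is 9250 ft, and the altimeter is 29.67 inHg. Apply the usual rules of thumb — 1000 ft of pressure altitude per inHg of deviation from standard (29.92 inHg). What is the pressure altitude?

9500 ft

Pressure correction = (29.92 − 29.67) × 1000 = +250 ft.
Pressure altitude = 9250 + (+250) = 9500 ft.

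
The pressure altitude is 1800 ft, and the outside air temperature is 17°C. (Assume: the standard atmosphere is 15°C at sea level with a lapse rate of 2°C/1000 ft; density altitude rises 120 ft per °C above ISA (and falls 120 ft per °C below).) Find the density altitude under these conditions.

ISA temperature at 1800 ft = 15 − 2 × (1800/1000) = 11.4°C.
ISA deviation = 17 − 11.4 = +5.6°C.
Density altitude = 1800 + 120 × (5.6) = 1800 + (+672) = 2472 ft.

2472 ft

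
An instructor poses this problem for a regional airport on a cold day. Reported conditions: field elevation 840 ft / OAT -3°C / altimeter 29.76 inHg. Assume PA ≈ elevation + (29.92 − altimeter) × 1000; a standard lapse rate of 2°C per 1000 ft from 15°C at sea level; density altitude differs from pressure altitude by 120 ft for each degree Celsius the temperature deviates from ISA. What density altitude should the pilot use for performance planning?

Pressure altitude = 840 + (29.92 − 29.76) × 1000 = 840 + (+160) = 1000 ft.
ISA temperature at 1000 ft = 15 − 2 × (1000/1000) = 13°C.
ISA deviation = -3 − 13 = -16°C.
Density altitude = 1000 + 120 × (-16) = -920 ft.

-920 ft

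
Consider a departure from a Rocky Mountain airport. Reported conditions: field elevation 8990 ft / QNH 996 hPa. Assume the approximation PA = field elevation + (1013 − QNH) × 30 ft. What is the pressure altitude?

Pressure correction = (1013 − 996) × 30 = +510 ft.
Pressure altitude = 8990 + (+510) = 9500 ft.

9500 ft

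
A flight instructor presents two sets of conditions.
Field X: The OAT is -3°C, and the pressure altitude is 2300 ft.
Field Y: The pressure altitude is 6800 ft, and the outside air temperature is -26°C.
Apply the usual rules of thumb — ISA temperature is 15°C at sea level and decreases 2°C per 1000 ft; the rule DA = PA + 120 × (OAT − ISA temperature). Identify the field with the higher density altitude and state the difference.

Field Y by 2820 ft

Field X: ISA temp = 10.4°C, deviation -13.4°C, DA = 2300 + 120 × (-13.4) = 692 ft.
Field Y: ISA temp = 1.4°C, deviation -27.4°C, DA = 6800 + 120 × (-27.4) = 3512 ft.
Field Y is higher by 3512 − 692 = 2820 ft.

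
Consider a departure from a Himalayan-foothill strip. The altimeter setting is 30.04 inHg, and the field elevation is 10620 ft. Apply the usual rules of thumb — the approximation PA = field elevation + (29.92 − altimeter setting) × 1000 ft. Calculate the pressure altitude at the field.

Pressure correction = (29.92 − 30.04) × 1000 = -120 ft.
Pressure altitude = 10620 + (-120) = 10500 ft.

10500 ft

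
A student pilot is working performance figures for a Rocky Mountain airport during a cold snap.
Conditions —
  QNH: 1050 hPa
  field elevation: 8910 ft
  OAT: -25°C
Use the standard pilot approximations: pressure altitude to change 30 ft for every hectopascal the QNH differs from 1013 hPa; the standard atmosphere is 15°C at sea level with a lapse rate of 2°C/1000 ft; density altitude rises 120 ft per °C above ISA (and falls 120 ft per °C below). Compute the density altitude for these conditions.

4872 ft

Pressure altitude = 8910 + (1013 − 1050) × 30 = 8910 + (-1110) = 7800 ft.
ISA temperature at 7800 ft = 15 − 2 × (7800/1000) = -0.6°C.
ISA deviation = -25 − (-0.6) = -24.4°C.
Density altitude = 7800 + 120 × (-24.4) = 4872 ft.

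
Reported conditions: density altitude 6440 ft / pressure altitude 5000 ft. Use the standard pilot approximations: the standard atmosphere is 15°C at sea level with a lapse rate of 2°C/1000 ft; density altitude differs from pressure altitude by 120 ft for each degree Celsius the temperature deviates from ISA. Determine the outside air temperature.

Density altitude − pressure altitude = 6440 − 5000 = +1440 ft.
At 120 ft/°C that is an ISA deviation of 1440/120 = +12°C.
ISA temperature at 5000 ft = 15 − 2 × (5000/1000) = 5°C.
OAT = ISA + deviation = 5 + (+12) = 17°C.

17°C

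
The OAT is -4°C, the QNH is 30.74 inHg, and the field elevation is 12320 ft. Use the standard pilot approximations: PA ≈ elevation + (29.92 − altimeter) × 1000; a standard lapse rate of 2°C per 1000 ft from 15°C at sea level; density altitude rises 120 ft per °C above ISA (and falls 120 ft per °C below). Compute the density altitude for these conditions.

11980 ft

Pressure altitude = 12320 + (29.92 − 30.74) × 1000 = 12320 + (-820) = 11500 ft.
ISA temperature at 11500 ft = 15 − 2 × (11500/1000) = -8°C.
ISA deviation = -4 − (-8) = +4°C.
Density altitude = 11500 + 120 × (4) = 11980 ft.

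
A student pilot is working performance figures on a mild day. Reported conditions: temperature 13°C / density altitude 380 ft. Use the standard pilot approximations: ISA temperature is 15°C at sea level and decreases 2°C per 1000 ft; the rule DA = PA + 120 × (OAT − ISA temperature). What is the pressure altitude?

DA = PA + 120 × (OAT − (15 − 2·PA/1000)) = PA + 120·OAT − 1800 + 0.24·PA = 1.24·PA + 120·OAT − 1800.
So 1.24·PA = 380 − 120 × 13 + 1800 = 620.
PA = 620 / 1.24 = 500 ft.

500 ft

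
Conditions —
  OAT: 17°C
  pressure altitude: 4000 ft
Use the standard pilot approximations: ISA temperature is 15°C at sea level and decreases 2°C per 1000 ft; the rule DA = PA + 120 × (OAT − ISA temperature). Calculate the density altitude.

ISA temperature at 4000 ft = 15 − 2 × (4000/1000) = 7°C.
ISA deviation = 17 − 7 = +10°C.
Density altitude = 4000 + 120 × (10) = 4000 + (+1200) = 5200 ft.

5200 ft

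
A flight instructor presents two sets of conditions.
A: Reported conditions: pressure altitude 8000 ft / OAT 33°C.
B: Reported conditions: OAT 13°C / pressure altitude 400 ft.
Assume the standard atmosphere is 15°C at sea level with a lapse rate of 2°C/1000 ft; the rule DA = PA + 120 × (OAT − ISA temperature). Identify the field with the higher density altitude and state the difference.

A by 11824 ft

A: ISA temp = -1°C, deviation +34°C, DA = 8000 + 120 × 34 = 12080 ft.
B: ISA temp = 14.2°C, deviation -1.2°C, DA = 400 + 120 × (-1.2) = 256 ft.
A is higher by 12080 − 256 = 11824 ft.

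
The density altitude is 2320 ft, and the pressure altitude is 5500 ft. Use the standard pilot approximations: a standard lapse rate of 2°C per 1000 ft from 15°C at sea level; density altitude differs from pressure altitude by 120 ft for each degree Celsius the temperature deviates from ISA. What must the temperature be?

-22.5°C

Density altitude − pressure altitude = 2320 − 5500 = -3180 ft.
At 120 ft/°C that is an ISA deviation of -3180/120 = -26.5°C.
ISA temperature at 5500 ft = 15 − 2 × (5500/1000) = 4°C.
OAT = ISA + deviation = 4 + (-26.5) = -22.5°C.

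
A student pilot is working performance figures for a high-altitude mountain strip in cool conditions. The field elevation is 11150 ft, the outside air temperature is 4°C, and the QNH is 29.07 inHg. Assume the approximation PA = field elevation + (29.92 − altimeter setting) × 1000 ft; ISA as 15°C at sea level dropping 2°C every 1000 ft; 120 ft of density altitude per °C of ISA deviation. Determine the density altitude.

Pressure altitude = 11150 + (29.92 − 29.07) × 1000 = 11150 + (+850) = 12000 ft.
ISA temperature at 12000 ft = 15 − 2 × (12000/1000) = -9°C.
ISA deviation = 4 − (-9) = +13°C.
Density altitude = 12000 + 120 × (13) = 13560 ft.

13560 ft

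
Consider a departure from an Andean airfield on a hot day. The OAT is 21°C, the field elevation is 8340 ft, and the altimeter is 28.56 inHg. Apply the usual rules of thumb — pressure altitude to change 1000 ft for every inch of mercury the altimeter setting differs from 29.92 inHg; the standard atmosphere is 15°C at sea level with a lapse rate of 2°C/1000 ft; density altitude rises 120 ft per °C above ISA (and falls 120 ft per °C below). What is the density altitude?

Pressure altitude = 8340 + (29.92 − 28.56) × 1000 = 8340 + (+1360) = 9700 ft.
ISA temperature at 9700 ft = 15 − 2 × (9700/1000) = -4.4°C.
ISA deviation = 21 − (-4.4) = +25.4°C.
Density altitude = 9700 + 120 × (25.4) = 12748 ft.

12748 ft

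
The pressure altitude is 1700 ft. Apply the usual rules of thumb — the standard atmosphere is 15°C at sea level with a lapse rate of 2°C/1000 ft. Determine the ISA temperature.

11.6°C

ISA temperature = 15 − 2 × (1700/1000) = 15 − 3.4 = 11.6°C.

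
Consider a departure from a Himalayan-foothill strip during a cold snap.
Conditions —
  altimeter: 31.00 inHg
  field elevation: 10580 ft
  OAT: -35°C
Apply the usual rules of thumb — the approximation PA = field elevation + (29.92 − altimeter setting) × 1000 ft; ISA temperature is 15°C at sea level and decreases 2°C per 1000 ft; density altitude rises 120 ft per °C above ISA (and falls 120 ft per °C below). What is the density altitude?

5780 ft

Pressure altitude = 10580 + (29.92 − 31.00) × 1000 = 10580 + (-1080) = 9500 ft.
ISA temperature at 9500 ft = 15 − 2 × (9500/1000) = -4°C.
ISA deviation = -35 − (-4) = -31°C.
Density altitude = 9500 + 120 × (-31) = 5780 ft.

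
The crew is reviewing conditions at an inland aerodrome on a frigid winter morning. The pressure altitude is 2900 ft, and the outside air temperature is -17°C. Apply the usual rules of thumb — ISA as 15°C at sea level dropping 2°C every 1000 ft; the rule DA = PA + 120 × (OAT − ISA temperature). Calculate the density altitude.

-244 ft

ISA temperature at 2900 ft = 15 − 2 × (2900/1000) = 9.2°C.
ISA deviation = -17 − 9.2 = -26.2°C.
Density altitude = 2900 + 120 × (-26.2) = 2900 + (-3144) = -244 ft.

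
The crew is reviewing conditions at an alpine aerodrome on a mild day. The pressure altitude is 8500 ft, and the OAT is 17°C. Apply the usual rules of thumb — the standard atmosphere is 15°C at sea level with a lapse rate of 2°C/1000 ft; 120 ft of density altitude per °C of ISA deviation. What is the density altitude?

ISA temperature at 8500 ft = 15 − 2 × (8500/1000) = -2°C.
ISA deviation = 17 − (-2) = +19°C.
Density altitude = 8500 + 120 × (19) = 8500 + (+2280) = 10780 ft.

10780 ft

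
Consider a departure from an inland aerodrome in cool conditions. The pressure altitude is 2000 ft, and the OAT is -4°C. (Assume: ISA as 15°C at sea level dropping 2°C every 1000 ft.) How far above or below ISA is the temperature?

ISA temperature at 2000 ft = 15 − 2 × (2000/1000) = 11°C.
Deviation = OAT − ISA = -4 − 11 = -15°C.

ISA-15°C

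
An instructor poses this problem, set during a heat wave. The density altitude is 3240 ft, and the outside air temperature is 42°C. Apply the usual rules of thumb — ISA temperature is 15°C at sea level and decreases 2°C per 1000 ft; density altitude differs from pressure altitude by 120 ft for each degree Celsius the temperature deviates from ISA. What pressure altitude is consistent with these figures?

0 ft

DA = PA + 120 × (OAT − (15 − 2·PA/1000)) = PA + 120·OAT − 1800 + 0.24·PA = 1.24·PA + 120·OAT − 1800.
So 1.24·PA = 3240 − 120 × 42 + 1800 = 0.
PA = 0 / 1.24 = 0 ft.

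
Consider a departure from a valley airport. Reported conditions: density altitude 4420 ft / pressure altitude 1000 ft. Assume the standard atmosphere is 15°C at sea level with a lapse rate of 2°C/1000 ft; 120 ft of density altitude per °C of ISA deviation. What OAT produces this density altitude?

41.5°C

Density altitude − pressure altitude = 4420 − 1000 = +3420 ft.
At 120 ft/°C that is an ISA deviation of 3420/120 = +28.5°C.
ISA temperature at 1000 ft = 15 − 2 × (1000/1000) = 13°C.
OAT = ISA + deviation = 13 + (+28.5) = 41.5°C.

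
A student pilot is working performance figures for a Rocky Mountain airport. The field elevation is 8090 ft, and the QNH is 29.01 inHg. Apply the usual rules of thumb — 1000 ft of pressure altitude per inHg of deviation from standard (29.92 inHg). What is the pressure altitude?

Pressure correction = (29.92 − 29.01) × 1000 = +910 ft.
Pressure altitude = 8090 + (+910) = 9000 ft.

9000 ft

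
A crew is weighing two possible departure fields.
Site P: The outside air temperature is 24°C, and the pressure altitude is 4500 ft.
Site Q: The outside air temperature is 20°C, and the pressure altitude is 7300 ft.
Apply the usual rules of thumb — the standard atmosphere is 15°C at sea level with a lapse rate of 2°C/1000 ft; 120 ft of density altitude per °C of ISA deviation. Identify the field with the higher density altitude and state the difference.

Site Q by 2992 ft

Site P: ISA temp = 6°C, deviation +18°C, DA = 4500 + 120 × 18 = 6660 ft.
Site Q: ISA temp = 0.4°C, deviation +19.6°C, DA = 7300 + 120 × 19.6 = 9652 ft.
Site Q is higher by 9652 − 6660 = 2992 ft.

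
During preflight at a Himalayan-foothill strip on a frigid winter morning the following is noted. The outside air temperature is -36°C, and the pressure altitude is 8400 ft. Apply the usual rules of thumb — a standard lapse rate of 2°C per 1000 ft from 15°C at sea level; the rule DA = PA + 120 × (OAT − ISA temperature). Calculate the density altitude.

ISA temperature at 8400 ft = 15 − 2 × (8400/1000) = -1.8°C.
ISA deviation = -36 − (-1.8) = -34.2°C.
Density altitude = 8400 + 120 × (-34.2) = 8400 + (-4104) = 4296 ft.

4296 ft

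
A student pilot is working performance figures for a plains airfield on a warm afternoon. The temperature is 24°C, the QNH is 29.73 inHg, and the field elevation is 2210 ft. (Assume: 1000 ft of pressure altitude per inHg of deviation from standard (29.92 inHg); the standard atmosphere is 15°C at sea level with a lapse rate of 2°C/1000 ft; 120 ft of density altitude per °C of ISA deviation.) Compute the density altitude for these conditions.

4056 ft

Pressure altitude = 2210 + (29.92 − 29.73) × 1000 = 2210 + (+190) = 2400 ft.
ISA temperature at 2400 ft = 15 − 2 × (2400/1000) = 10.2°C.
ISA deviation = 24 − 10.2 = +13.8°C.
Density altitude = 2400 + 120 × (13.8) = 4056 ft.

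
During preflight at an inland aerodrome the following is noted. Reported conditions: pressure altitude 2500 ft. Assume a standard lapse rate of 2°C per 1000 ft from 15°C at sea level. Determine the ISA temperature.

10°C

ISA temperature = 15 − 2 × (2500/1000) = 15 − 5 = 10°C.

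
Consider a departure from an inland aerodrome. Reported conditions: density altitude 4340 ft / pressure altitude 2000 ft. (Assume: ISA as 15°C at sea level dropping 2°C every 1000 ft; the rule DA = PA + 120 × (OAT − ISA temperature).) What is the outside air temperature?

30.5°C

Density altitude − pressure altitude = 4340 − 2000 = +2340 ft.
At 120 ft/°C that is an ISA deviation of 2340/120 = +19.5°C.
ISA temperature at 2000 ft = 15 − 2 × (2000/1000) = 11°C.
OAT = ISA + deviation = 11 + (+19.5) = 30.5°C.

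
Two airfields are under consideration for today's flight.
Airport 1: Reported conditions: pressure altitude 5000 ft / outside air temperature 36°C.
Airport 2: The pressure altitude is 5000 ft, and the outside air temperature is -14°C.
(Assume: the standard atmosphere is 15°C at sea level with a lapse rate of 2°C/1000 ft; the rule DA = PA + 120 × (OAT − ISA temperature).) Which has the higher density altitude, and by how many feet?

Airport 1 by 6000 ft

Airport 1: ISA temp = 5°C, deviation +31°C, DA = 5000 + 120 × 31 = 8720 ft.
Airport 2: ISA temp = 5°C, deviation -19°C, DA = 5000 + 120 × (-19) = 2720 ft.
Airport 1 is higher by 8720 − 2720 = 6000 ft.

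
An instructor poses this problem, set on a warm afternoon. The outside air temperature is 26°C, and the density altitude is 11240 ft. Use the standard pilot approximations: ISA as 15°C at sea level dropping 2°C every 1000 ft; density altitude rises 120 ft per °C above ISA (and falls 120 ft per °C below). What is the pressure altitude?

DA = PA + 120 × (OAT − (15 − 2·PA/1000)) = PA + 120·OAT − 1800 + 0.24·PA = 1.24·PA + 120·OAT − 1800.
So 1.24·PA = 11240 − 120 × 26 + 1800 = 9920.
PA = 9920 / 1.24 = 8000 ft.

8000 ft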